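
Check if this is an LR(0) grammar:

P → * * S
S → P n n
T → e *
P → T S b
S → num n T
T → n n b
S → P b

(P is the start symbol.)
Augment with P' → P and build the canonical LR(0) collection (I0 = CLOSURE({[P' → . P]}), then GOTO on every symbol after a dot until no new states appear). It has 20 states:
  I0: { [P → . * * S], [P → . T S b], [P' → . P], [T → . e *], [T → . n n b] }  — shift
  I1: { [P → * . * S] }  — shift
  I2: { [P' → P .] }  — accept
  I3: { [P → . * * S], [P → . T S b], [P → T . S b], [S → . P b], [S → . P n n], [S → . num n T], [T → . e *], [T → . n n b] }  — shift
  I4: { [T → e . *] }  — shift
  I5: { [T → n . n b] }  — shift
  I6: { [T → n n . b] }  — shift
  I7: { [T → n n b .] }  — reduce
  I8: { [T → e * .] }  — reduce
  I9: { [S → P . b], [S → P . n n] }  — shift
  I10: { [P → T S . b] }  — shift
  I11: { [S → num . n T] }  — shift
  I12: { [S → num n . T], [T → . e *], [T → . n n b] }  — shift
  I13: { [S → num n T .] }  — reduce
  I14: { [P → T S b .] }  — reduce
  I15: { [S → P b .] }  — reduce
  I16: { [S → P n . n] }  — shift
  I17: { [S → P n n .] }  — reduce
  I18: { [P → * * . S], [P → . * * S], [P → . T S b], [S → . P b], [S → . P n n], [S → . num n T], [T → . e *], [T → . n n b] }  — shift
  I19: { [P → * * S .] }  — reduce

Every state is either a pure shift/goto state or contains exactly one complete item and nothing to shift — no conflicts. The grammar is LR(0).

Answer: Yes, the grammar is LR(0)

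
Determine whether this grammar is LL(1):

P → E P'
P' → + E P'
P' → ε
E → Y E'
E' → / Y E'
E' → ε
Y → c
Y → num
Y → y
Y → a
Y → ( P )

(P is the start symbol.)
Yes, the grammar is LL(1).

A grammar is LL(1) if for each non-terminal N with multiple productions, the predict sets of those productions are pairwise disjoint, where PREDICT(N → α) = (FIRST(α) \ {ε}) ∪ (FOLLOW(N) if α ⇒* ε).

Relevant sets:
  FOLLOW(P') = { $, ')' }
  FOLLOW(E') = { $, ')', '+' }

For P':
  PREDICT(P' → '+' E P') = { '+' }
  PREDICT(P' → ε) = { $, ')' }
For E':
  PREDICT(E' → '/' Y E') = { '/' }
  PREDICT(E' → ε) = { $, ')', '+' }
For Y:
  PREDICT(Y → c) = { 'c' }
  PREDICT(Y → num) = { 'num' }
  PREDICT(Y → y) = { 'y' }
  PREDICT(Y → a) = { 'a' }
  PREDICT(Y → '(' P ')') = { '(' }
P, E have a single production, so nothing to check there.

All predict sets are disjoint. The grammar IS LL(1).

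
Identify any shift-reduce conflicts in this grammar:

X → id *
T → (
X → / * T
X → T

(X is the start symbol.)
A shift-reduce conflict occurs when an LR(0) state has both:
  - a complete (reduce) item [A → α .] (dot at the end), and
  - a shift item [B → β . c γ] (dot before a terminal).

Augment with X' → X and build the canonical LR(0) collection (I0 = CLOSURE({[X' → . X]}), then GOTO on every symbol after a dot until no new states appear). It has 9 states:
  I0: { [T → . (], [X → . / * T], [X → . T], [X → . id *], [X' → . X] }  — shift
  I1: { [T → ( .] }  — reduce
  I2: { [X → / . * T] }  — shift
  I3: { [X → T .] }  — reduce
  I4: { [X' → X .] }  — accept
  I5: { [X → id . *] }  — shift
  I6: { [X → id * .] }  — reduce
  I7: { [T → . (], [X → / * . T] }  — shift
  I8: { [X → / * T .] }  — reduce

No state contains both a complete item and a shift item.

Answer: No shift-reduce conflicts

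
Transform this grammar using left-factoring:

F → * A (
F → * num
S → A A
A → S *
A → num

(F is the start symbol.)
F → * F'
F' → A (
F' → num
S → A A
A → S *
A → num

Left-factoring transforms A → αβ₁ | αβ₂ into A → αA' and A' → β₁ | β₂
(α is the longest common prefix among the alternatives). Repeat until
no nonterminal has two alternatives with a common prefix.

Round 1: F has alternatives sharing prefix '*'. Introduce F': F → * F'
  Add: F' → A (
  Add: F' → num

No remaining common prefixes — done.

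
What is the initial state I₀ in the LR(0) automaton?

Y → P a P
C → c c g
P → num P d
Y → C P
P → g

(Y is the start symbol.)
First, augment the grammar with Y' → Y
I₀ = CLOSURE({ [Y' → . Y] }):
  [Y' → . Y] has the dot before Y: add [Y → . P a P], [Y → . C P]
  [Y → . P a P] has the dot before P: add [P → . num P d], [P → . g]
  [Y → . C P] has the dot before C: add [C → . c c g]
No further items can be added.

I₀ = { [C → . c c g], [P → . g], [P → . num P d], [Y → . C P], [Y → . P a P], [Y' → . Y] }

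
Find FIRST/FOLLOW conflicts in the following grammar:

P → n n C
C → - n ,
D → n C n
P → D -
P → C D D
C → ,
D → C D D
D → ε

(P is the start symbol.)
Nullable non-terminals: D.
FIRST sets used below: FIRST(C) = { ',', '-' }

D: nullable alternative(s) D → ε; FOLLOW(D) = { $, ',', '-', 'n' }
  D → n C n: FIRST \ {ε} = { 'n' } — overlaps FOLLOW(D) on { 'n' }: CONFLICT
  D → C D D: FIRST \ {ε} = { ',', '-' } — overlaps FOLLOW(D) on { ',', '-' }: CONFLICT
  D → ε: FIRST \ {ε} = { } — this is the only nullable alternative, skip

C, P have no nullable alternative, so no FIRST/FOLLOW check is needed there.

So the grammar has 2 FIRST/FOLLOW conflicts (marked CONFLICT above).

Answer: Yes. D → n C n with FOLLOW(D) on { 'n' }; D → C D D with FOLLOW(D) on { ',', '-' }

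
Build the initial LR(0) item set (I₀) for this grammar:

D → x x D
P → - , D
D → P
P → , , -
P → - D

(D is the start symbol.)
First, augment the grammar with D' → D
I₀ = CLOSURE({ [D' → . D] }):
  [D' → . D] has the dot before D: add [D → . x x D], [D → . P]
  [D → . P] has the dot before P: add [P → . - , D], [P → . , , -], [P → . - D]
No further items can be added.

I₀ = { [D → . P], [D → . x x D], [D' → . D], [P → . , , -], [P → . - , D], [P → . - D] }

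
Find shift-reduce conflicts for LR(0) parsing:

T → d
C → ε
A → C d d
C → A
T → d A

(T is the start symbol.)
A shift-reduce conflict occurs when an LR(0) state has both:
  - a complete (reduce) item [A → α .] (dot at the end), and
  - a shift item [B → β . c γ] (dot before a terminal).

Augment with T' → T and build the canonical LR(0) collection (I0 = CLOSURE({[T' → . T]}), then GOTO on every symbol after a dot until no new states appear). It has 7 states:
  I0: { [T → . d A], [T → . d], [T' → . T] }  — shift
  I1: { [T' → T .] }  — accept
  I2: { [A → . C d d], [C → . A], [C → .], [T → d . A], [T → d .] }  — 2 reduces
  I3: { [C → A .], [T → d A .] }  — 2 reduces
  I4: { [A → C . d d] }  — shift
  I5: { [A → C d . d] }  — shift
  I6: { [A → C d d .] }  — reduce

No state contains both a complete item and a shift item.

Answer: No shift-reduce conflicts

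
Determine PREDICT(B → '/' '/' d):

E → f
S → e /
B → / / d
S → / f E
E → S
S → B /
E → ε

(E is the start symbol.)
PREDICT(B → '/' '/' d) = (FIRST(RHS) \ {ε}) ∪ (FOLLOW(B) if ε ∈ FIRST(RHS), i.e. RHS ⇒* ε)
FIRST('/' '/' d) = { '/' }
ε ∉ FIRST('/' '/' d), so FOLLOW(B) is not added.
PREDICT(B → '/' '/' d) = { '/' }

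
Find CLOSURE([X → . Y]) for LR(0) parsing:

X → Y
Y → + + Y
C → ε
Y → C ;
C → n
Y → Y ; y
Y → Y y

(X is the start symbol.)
To compute CLOSURE, for each item [A → α.Bβ] where B is a non-terminal, add [B → .γ] for all productions B → γ; repeat for the newly added items until nothing changes.

Start with: [X → . Y]
  [X → . Y] has the dot before Y: add [Y → . + + Y], [Y → . C ;], [Y → . Y ; y], [Y → . Y y]
  [Y → . C ;] has the dot before C: add [C → .], [C → . n]
No further items can be added.

CLOSURE = { [C → . n], [C → .], [X → . Y], [Y → . + + Y], [Y → . C ;], [Y → . Y ; y], [Y → . Y y] }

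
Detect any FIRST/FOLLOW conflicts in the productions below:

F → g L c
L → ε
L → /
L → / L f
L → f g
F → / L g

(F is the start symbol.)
Nullable non-terminals: L.

L: nullable alternative(s) L → ε; FOLLOW(L) = { 'c', 'f', 'g' }
  L → ε: FIRST \ {ε} = { } — this is the only nullable alternative, skip
  L → /: FIRST \ {ε} = { '/' } — disjoint from FOLLOW(L)
  L → / L f: FIRST \ {ε} = { '/' } — disjoint from FOLLOW(L)
  L → f g: FIRST \ {ε} = { 'f' } — overlaps FOLLOW(L) on { 'f' }: CONFLICT

F has no nullable alternative, so no FIRST/FOLLOW check is needed there.

So the grammar has 1 FIRST/FOLLOW conflict (marked CONFLICT above).

Answer: Yes. L → f g with FOLLOW(L) on { 'f' }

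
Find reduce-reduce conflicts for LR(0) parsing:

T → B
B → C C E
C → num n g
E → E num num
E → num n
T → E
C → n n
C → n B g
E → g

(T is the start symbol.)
Augment with T' → T and build the canonical LR(0) collection (I0 = CLOSURE({[T' → . T]}), then GOTO on every symbol after a dot until no new states appear). It has 21 states:
  I0: { [B → . C C E], [C → . n B g], [C → . n n], [C → . num n g], [E → . E num num], [E → . g], [E → . num n], [T → . B], [T → . E], [T' → . T] }  — shift
  I1: { [T → B .] }  — reduce
  I2: { [B → C . C E], [C → . n B g], [C → . n n], [C → . num n g] }  — shift
  I3: { [E → E . num num], [T → E .] }  — shift, reduce
  I4: { [T' → T .] }  — accept
  I5: { [E → g .] }  — reduce
  I6: { [B → . C C E], [C → . n B g], [C → . n n], [C → . num n g], [C → n . B g], [C → n . n] }  — shift
  I7: { [C → num . n g], [E → num . n] }  — shift
  I8: { [C → num n . g], [E → num n .] }  — shift, reduce
  I9: { [C → num n g .] }  — reduce
  I10: { [C → n B . g] }  — shift
  I11: { [B → . C C E], [C → . n B g], [C → . n n], [C → . num n g], [C → n . B g], [C → n . n], [C → n n .] }  — shift, reduce
  I12: { [C → num . n g] }  — shift
  I13: { [C → num n . g] }  — shift
  I14: { [C → n B g .] }  — reduce
  I15: { [E → E num . num] }  — shift
  I16: { [E → E num num .] }  — reduce
  I17: { [B → C C . E], [E → . E num num], [E → . g], [E → . num n] }  — shift
  I18: { [B → C C E .], [E → E . num num] }  — shift, reduce
  I19: { [E → num . n] }  — shift
  I20: { [E → num n .] }  — reduce

No state contains more than one complete item.

Answer: No reduce-reduce conflicts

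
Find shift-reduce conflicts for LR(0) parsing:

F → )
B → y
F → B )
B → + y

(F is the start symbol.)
A shift-reduce conflict occurs when an LR(0) state has both:
  - a complete (reduce) item [A → α .] (dot at the end), and
  - a shift item [B → β . c γ] (dot before a terminal).

Augment with F' → F and build the canonical LR(0) collection (I0 = CLOSURE({[F' → . F]}), then GOTO on every symbol after a dot until no new states appear). It has 8 states:
  I0: { [B → . + y], [B → . y], [F → . )], [F → . B )], [F' → . F] }  — shift
  I1: { [F → ) .] }  — reduce
  I2: { [B → + . y] }  — shift
  I3: { [F → B . )] }  — shift
  I4: { [F' → F .] }  — accept
  I5: { [B → y .] }  — reduce
  I6: { [F → B ) .] }  — reduce
  I7: { [B → + y .] }  — reduce

No state contains both a complete item and a shift item.

Answer: No shift-reduce conflicts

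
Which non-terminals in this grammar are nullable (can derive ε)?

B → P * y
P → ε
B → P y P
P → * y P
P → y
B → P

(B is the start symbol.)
ε-productions: P → ε
So P is immediately nullable.
B → P: every symbol on the right is nullable, so B is nullable too.
Every non-terminal is now nullable.
Nullable = { 'B', 'P' }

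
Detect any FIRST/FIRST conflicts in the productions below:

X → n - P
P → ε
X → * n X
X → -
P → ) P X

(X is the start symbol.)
A FIRST/FIRST conflict occurs when two productions N → α and N → β for the same non-terminal have FIRST(α) ∩ FIRST(β) ≠ ∅ (with ε ∈ FIRST of a nullable right-hand side, so two nullable alternatives also conflict).

Productions for X:
  X → n - P: FIRST = { 'n' }
  X → * n X: FIRST = { '*' }
  X → -: FIRST = { '-' }
Productions for P:
  P → ε: FIRST = { ε }
  P → ) P X: FIRST = { ')' }

All alternatives of each non-terminal have pairwise disjoint FIRST sets.

Answer: No FIRST/FIRST conflicts.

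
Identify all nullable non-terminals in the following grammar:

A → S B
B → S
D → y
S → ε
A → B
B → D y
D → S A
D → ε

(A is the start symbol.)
ε-productions: S → ε, D → ε
So S, D are immediately nullable.
B → S: every symbol on the right is nullable, so B is nullable too.
A → B: every symbol on the right is nullable, so A is nullable too.
Every non-terminal is now nullable.
Nullable = { 'A', 'B', 'D', 'S' }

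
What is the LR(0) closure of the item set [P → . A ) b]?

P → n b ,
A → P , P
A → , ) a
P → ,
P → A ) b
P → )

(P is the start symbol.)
{ [A → . , ) a], [A → . P , P], [P → . )], [P → . ,], [P → . A ) b], [P → . n b ,] }

To compute CLOSURE, for each item [A → α.Bβ] where B is a non-terminal, add [B → .γ] for all productions B → γ; repeat for the newly added items until nothing changes.

Start with: [P → . A ) b]
  [P → . A ) b] has the dot before A: add [A → . P , P], [A → . , ) a]
  [A → . P , P] has the dot before P: add [P → . n b ,], [P → . ,], [P → . )]
No further items can be added.

CLOSURE = { [A → . , ) a], [A → . P , P], [P → . )], [P → . ,], [P → . A ) b], [P → . n b ,] }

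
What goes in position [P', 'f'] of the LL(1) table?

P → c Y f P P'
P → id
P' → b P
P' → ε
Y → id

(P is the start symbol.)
Empty (error entry)

To find M[P', 'f'], we find productions for P' where 'f' is in the predict set (PREDICT(N → α) = (FIRST(α) \ {ε}) ∪ (FOLLOW(N) if α ⇒* ε)).

Relevant sets:
  FOLLOW(P') = { $, 'b' }

P' → b P: PREDICT = { 'b' }
P' → ε: PREDICT = { $, 'b' }

M[P', 'f'] is empty (no production applies)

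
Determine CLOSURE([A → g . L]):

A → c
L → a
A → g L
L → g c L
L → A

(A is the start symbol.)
{ [A → . c], [A → . g L], [A → g . L], [L → . A], [L → . a], [L → . g c L] }

To compute CLOSURE, for each item [A → α.Bβ] where B is a non-terminal, add [B → .γ] for all productions B → γ; repeat for the newly added items until nothing changes.

Start with: [A → g . L]
  [A → g . L] has the dot before L: add [L → . a], [L → . g c L], [L → . A]
  [L → . A] has the dot before A: add [A → . c], [A → . g L]
No further items can be added.

CLOSURE = { [A → . c], [A → . g L], [A → g . L], [L → . A], [L → . a], [L → . g c L] }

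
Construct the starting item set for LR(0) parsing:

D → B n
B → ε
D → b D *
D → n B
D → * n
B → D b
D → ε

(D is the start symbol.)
First, augment the grammar with D' → D
I₀ = CLOSURE({ [D' → . D] }):
  [D' → . D] has the dot before D: add [D → . B n], [D → . b D *], [D → . n B], [D → . * n], [D → .]
  [D → . B n] has the dot before B: add [B → .], [B → . D b]
No further items can be added.

I₀ = { [B → . D b], [B → .], [D → . * n], [D → . B n], [D → . b D *], [D → . n B], [D → .], [D' → . D] }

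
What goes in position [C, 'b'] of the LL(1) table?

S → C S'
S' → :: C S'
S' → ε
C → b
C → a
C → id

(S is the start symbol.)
C → b

To find M[C, 'b'], we find productions for C where 'b' is in the predict set (PREDICT(N → α) = (FIRST(α) \ {ε}) ∪ (FOLLOW(N) if α ⇒* ε)).

C → b: PREDICT = { 'b' }
  'b' is in predict set, so this production goes in M[C, 'b']
C → a: PREDICT = { 'a' }
C → id: PREDICT = { 'id' }

M[C, 'b'] = C → b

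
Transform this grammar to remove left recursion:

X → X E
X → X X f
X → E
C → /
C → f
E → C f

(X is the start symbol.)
X → E X'
X' → E X'
X' → X f X'
X' → ε
C → /
C → f
E → C f

X is directly left-recursive. The standard transformation for
  A → A α₁ | ... | A α_m | β₁ | ... | β_n
is
  A  → β₁ A' | ... | β_n A'
  A' → α₁ A' | ... | α_m A' | ε

X → E becomes X → E X'
X → X E becomes X' → E X'
X → X X f becomes X' → X f X'
Add X' → ε

Productions for other non-terminals are unchanged:
  C → /
  C → f
  E → C f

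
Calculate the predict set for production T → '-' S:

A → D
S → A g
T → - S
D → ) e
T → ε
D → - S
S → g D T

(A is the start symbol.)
{ '-' }

PREDICT(T → '-' S) = (FIRST(RHS) \ {ε}) ∪ (FOLLOW(T) if ε ∈ FIRST(RHS), i.e. RHS ⇒* ε)
FIRST('-' S) = { '-' }
ε ∉ FIRST('-' S), so FOLLOW(T) is not added.
PREDICT(T → '-' S) = { '-' }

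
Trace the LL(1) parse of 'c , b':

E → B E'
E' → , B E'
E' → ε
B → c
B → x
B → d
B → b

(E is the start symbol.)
LL(1) parsing maintains a stack (initially the start symbol over $) and the input. At each step: if the stack top is a terminal, match it against the current input token; if it is a non-terminal N, replace it with the RHS of M[N, lookahead] (the unique production whose predict set contains the lookahead).

Stack is shown with the top on the left.

Stack     Input    Action
-------------------------
E $       c , b $  output E → B E'
B E' $    c , b $  output B → c
c E' $    c , b $  match 'c'
E' $      , b $    output E' → , B E'
, B E' $  , b $    match ','
B E' $    b $      output B → b
b E' $    b $      match 'b'
E' $      $        output E' → ε
$         $        accept

The string is accepted.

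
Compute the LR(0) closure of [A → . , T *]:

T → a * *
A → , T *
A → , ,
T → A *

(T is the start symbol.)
Start with: [A → . , T *]
The dot precedes the terminal ',', so nothing is added.

CLOSURE = { [A → . , T *] }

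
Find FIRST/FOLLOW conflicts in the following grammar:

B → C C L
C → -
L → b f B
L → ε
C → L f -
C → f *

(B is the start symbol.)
A FIRST/FOLLOW conflict occurs when a non-terminal N has a nullable alternative N → β (β ⇒* ε) and another alternative N → α with FIRST(α) ∩ FOLLOW(N) ≠ ∅: on such a lookahead the parser cannot decide between expanding α and letting N vanish via β.

Nullable non-terminals: L.

L: nullable alternative(s) L → ε; FOLLOW(L) = { $, 'f' }
  L → b f B: FIRST \ {ε} = { 'b' } — disjoint from FOLLOW(L)
  L → ε: FIRST \ {ε} = { } — this is the only nullable alternative, skip

B, C have no nullable alternative, so no FIRST/FOLLOW check is needed there.

No FIRST/FOLLOW conflicts found.

Answer: No FIRST/FOLLOW conflicts.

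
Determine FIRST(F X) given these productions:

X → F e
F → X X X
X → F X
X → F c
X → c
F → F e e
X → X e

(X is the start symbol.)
FIRST sets of the non-terminals involved (from the grammar, by fixed-point iteration):
  FIRST(F) = { 'c' }

To compute FIRST(F X), process the symbols left to right:
Symbol F is a non-terminal. Add FIRST(F) \ {ε} = { 'c' }
F is not nullable (ε ∉ FIRST(F)), so stop here.
FIRST(F X) = { 'c' }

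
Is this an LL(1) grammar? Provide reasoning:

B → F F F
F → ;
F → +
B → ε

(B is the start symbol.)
A grammar is LL(1) if for each non-terminal N with multiple productions, the predict sets of those productions are pairwise disjoint, where PREDICT(N → α) = (FIRST(α) \ {ε}) ∪ (FOLLOW(N) if α ⇒* ε).

Relevant sets:
  FIRST(F) = { '+', ';' }
  FOLLOW(B) = { $ }

For B:
  PREDICT(B → F F F) = { '+', ';' }
  PREDICT(B → ε) = { $ }
For F:
  PREDICT(F → ';') = { ';' }
  PREDICT(F → '+') = { '+' }

All predict sets are disjoint. The grammar IS LL(1).

Answer: Yes, the grammar is LL(1).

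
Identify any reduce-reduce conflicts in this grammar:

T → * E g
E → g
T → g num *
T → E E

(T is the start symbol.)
No reduce-reduce conflicts

Augment with T' → T and build the canonical LR(0) collection (I0 = CLOSURE({[T' → . T]}), then GOTO on every symbol after a dot until no new states appear). It has 11 states:
  I0: { [E → . g], [T → . * E g], [T → . E E], [T → . g num *], [T' → . T] }  — shift
  I1: { [E → . g], [T → * . E g] }  — shift
  I2: { [E → . g], [T → E . E] }  — shift
  I3: { [T' → T .] }  — accept
  I4: { [E → g .], [T → g . num *] }  — shift, reduce
  I5: { [T → g num . *] }  — shift
  I6: { [T → g num * .] }  — reduce
  I7: { [T → E E .] }  — reduce
  I8: { [E → g .] }  — reduce
  I9: { [T → * E . g] }  — shift
  I10: { [T → * E g .] }  — reduce

No state contains more than one complete item.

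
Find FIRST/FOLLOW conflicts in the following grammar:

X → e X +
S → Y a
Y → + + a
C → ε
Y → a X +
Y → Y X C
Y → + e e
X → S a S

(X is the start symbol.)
No FIRST/FOLLOW conflicts.

Nullable non-terminals: C.
C has a nullable alternative but only one production, so nothing to check.

S, X, Y have no nullable alternative, so no FIRST/FOLLOW check is needed there.

No FIRST/FOLLOW conflicts found.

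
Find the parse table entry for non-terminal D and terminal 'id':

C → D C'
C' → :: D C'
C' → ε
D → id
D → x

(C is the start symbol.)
To find M[D, 'id'], we find productions for D where 'id' is in the predict set (PREDICT(N → α) = (FIRST(α) \ {ε}) ∪ (FOLLOW(N) if α ⇒* ε)).

D → id: PREDICT = { 'id' }
  'id' is in predict set, so this production goes in M[D, 'id']
D → x: PREDICT = { 'x' }

M[D, 'id'] = D → id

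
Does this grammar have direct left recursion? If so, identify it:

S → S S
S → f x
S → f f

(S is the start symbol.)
Yes, S is left-recursive

Direct left recursion occurs when N → N α for some non-terminal N (the right-hand side begins with the left-hand side itself).

S → S S: LEFT RECURSIVE (starts with S)
S → f x: starts with f
S → f f: starts with f

The grammar has direct left recursion on: S.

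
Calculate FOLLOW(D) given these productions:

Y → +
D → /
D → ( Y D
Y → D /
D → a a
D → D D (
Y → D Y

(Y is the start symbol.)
To compute FOLLOW(D), find every occurrence of D on a right-hand side N → α D β: add FIRST(β) \ {ε}, and if β is empty or nullable also add FOLLOW(N). Iterate to a fixed point.

In D → ( Y D: D is at the end; this adds FOLLOW(D) to itself — nothing new
In Y → D /: D is followed by '/', add FIRST('/') \ {ε} = { '/' }
In D → D D (: D is followed by D '(', add FIRST(D '(') \ {ε} = { '(', '/', 'a' }
In D → D D (: D is followed by '(', add FIRST('(') \ {ε} = { '(' }
In Y → D Y: D is followed by Y, add FIRST(Y) \ {ε} = { '(', '+', '/', 'a' }

Taking the union: FOLLOW(D) = { '(', '+', '/', 'a' }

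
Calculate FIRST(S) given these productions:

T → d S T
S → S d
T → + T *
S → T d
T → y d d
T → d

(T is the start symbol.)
To compute FIRST(S), examine every production with S on the left-hand side, reading each right-hand side left to right until a non-nullable symbol is reached.

FIRST sets of the other non-terminals involved (by the same procedure, iterated to a fixed point):
  FIRST(T) = { '+', 'd', 'y' }

From S → S d:
  - S is the symbol being defined: contributes nothing new
    S is not nullable, so stop
From S → T d:
  - T is a non-terminal: add FIRST(T) \ {ε} = { '+', 'd', 'y' }
    T is not nullable, so stop

Collecting: FIRST(S) = { '+', 'd', 'y' }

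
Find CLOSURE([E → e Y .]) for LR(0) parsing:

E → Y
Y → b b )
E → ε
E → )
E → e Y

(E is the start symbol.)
{ [E → e Y .] }

Start with: [E → e Y .]
The dot is at the end, so nothing is added.

CLOSURE = { [E → e Y .] }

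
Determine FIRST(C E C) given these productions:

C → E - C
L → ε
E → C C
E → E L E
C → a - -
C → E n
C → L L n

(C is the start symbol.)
FIRST sets of the non-terminals involved (from the grammar, by fixed-point iteration):
  FIRST(C) = { 'a', 'n' }

To compute FIRST(C E C), process the symbols left to right:
Symbol C is a non-terminal. Add FIRST(C) \ {ε} = { 'a', 'n' }
C is not nullable (ε ∉ FIRST(C)), so stop here.
FIRST(C E C) = { 'a', 'n' }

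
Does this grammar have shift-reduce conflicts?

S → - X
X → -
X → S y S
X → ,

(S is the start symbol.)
Yes — I4: [X → - .] vs [S → . - X]

A shift-reduce conflict occurs when an LR(0) state has both:
  - a complete (reduce) item [A → α .] (dot at the end), and
  - a shift item [B → β . c γ] (dot before a terminal).

Augment with S' → S and build the canonical LR(0) collection (I0 = CLOSURE({[S' → . S]}), then GOTO on every symbol after a dot until no new states appear). It has 9 states:
  I0: { [S → . - X], [S' → . S] }  — shift
  I1: { [S → - . X], [S → . - X], [X → . ,], [X → . -], [X → . S y S] }  — shift
  I2: { [S' → S .] }  — accept
  I3: { [X → , .] }  — reduce
  I4: { [S → - . X], [S → . - X], [X → - .], [X → . ,], [X → . -], [X → . S y S] }  — shift, reduce
  I5: { [X → S . y S] }  — shift
  I6: { [S → - X .] }  — reduce
  I7: { [S → . - X], [X → S y . S] }  — shift
  I8: { [X → S y S .] }  — reduce

I4 contains reduce item [X → - .] and shift items [S → . - X], [X → . ,], [X → . -] — shift-reduce conflict.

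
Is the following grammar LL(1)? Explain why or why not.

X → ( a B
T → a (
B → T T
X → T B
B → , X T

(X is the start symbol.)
Relevant sets:
  FIRST(T) = { 'a' }

For X:
  PREDICT(X → '(' a B) = { '(' }
  PREDICT(X → T B) = { 'a' }
For B:
  PREDICT(B → T T) = { 'a' }
  PREDICT(B → ',' X T) = { ',' }
T has a single production, so nothing to check there.

All predict sets are disjoint. The grammar IS LL(1).

Answer: Yes, the grammar is LL(1).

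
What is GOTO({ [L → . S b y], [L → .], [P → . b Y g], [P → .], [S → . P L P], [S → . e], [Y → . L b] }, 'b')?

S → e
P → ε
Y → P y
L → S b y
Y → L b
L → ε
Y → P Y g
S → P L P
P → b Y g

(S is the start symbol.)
GOTO(I, 'b') = CLOSURE({ [A → αX.β] : [A → α.Xβ] ∈ I, X = 'b' })

Items with dot before 'b', with the dot advanced:
  [P → . b Y g] → [P → b . Y g]
Closure of the advanced items:
  [P → b . Y g] has the dot before Y: add [Y → . P y], [Y → . L b], [Y → . P Y g]
  [Y → . P y] has the dot before P: add [P → .], [P → . b Y g]
  [Y → . L b] has the dot before L: add [L → . S b y], [L → .]
  [L → . S b y] has the dot before S: add [S → . e], [S → . P L P]

GOTO = { [L → . S b y], [L → .], [P → . b Y g], [P → .], [P → b . Y g], [S → . P L P], [S → . e], [Y → . L b], [Y → . P Y g], [Y → . P y] }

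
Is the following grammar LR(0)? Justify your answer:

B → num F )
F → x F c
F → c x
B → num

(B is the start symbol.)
A grammar is LR(0) if no state in the canonical LR(0) collection has:
  - both a shift item (dot before a terminal) and a complete item (shift-reduce conflict), or
  - two or more complete items (reduce-reduce conflict; the accept item [B' → B .] counts as a complete item here).

Augment with B' → B and build the canonical LR(0) collection (I0 = CLOSURE({[B' → . B]}), then GOTO on every symbol after a dot until no new states appear). It has 10 states:
  I0: { [B → . num F )], [B → . num], [B' → . B] }  — shift
  I1: { [B' → B .] }  — accept
  I2: { [B → num . F )], [B → num .], [F → . c x], [F → . x F c] }  — shift, reduce
  I3: { [B → num F . )] }  — shift
  I4: { [F → c . x] }  — shift
  I5: { [F → . c x], [F → . x F c], [F → x . F c] }  — shift
  I6: { [F → x F . c] }  — shift
  I7: { [F → x F c .] }  — reduce
  I8: { [F → c x .] }  — reduce
  I9: { [B → num F ) .] }  — reduce

Conflict in state I2:
  Shift-reduce conflict between [B → num .] and [F → . c x]
So the grammar is NOT LR(0).

Answer: No. Shift-reduce conflict between [B → num .] and [F → . c x]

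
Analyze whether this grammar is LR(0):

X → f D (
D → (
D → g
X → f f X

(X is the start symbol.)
A grammar is LR(0) if no state in the canonical LR(0) collection has:
  - both a shift item (dot before a terminal) and a complete item (shift-reduce conflict), or
  - two or more complete items (reduce-reduce conflict; the accept item [X' → X .] counts as a complete item here).

Augment with X' → X and build the canonical LR(0) collection (I0 = CLOSURE({[X' → . X]}), then GOTO on every symbol after a dot until no new states appear). It has 9 states:
  I0: { [X → . f D (], [X → . f f X], [X' → . X] }  — shift
  I1: { [X' → X .] }  — accept
  I2: { [D → . (], [D → . g], [X → f . D (], [X → f . f X] }  — shift
  I3: { [D → ( .] }  — reduce
  I4: { [X → f D . (] }  — shift
  I5: { [X → . f D (], [X → . f f X], [X → f f . X] }  — shift
  I6: { [D → g .] }  — reduce
  I7: { [X → f f X .] }  — reduce
  I8: { [X → f D ( .] }  — reduce

Every state is either a pure shift/goto state or contains exactly one complete item and nothing to shift — no conflicts. The grammar is LR(0).

Answer: Yes, the grammar is LR(0)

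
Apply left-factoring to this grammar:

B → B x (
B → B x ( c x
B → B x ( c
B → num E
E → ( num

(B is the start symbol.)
Left-factoring transforms A → αβ₁ | αβ₂ into A → αA' and A' → β₁ | β₂
(α is the longest common prefix among the alternatives). Repeat until
no nonterminal has two alternatives with a common prefix.

Round 1: B has alternatives sharing prefix 'B x ('. Introduce B': B → B x ( B'
  Add: B' → ε
  Add: B' → c x
  Add: B' → c

Round 2: B' has alternatives sharing prefix 'c'. Introduce B'': B' → c B''
  Add: B'' → x
  Add: B'' → ε

No remaining common prefixes — done.

Resulting grammar:
B → B x ( B'
B' → ε
B' → c B''
B'' → x
B'' → ε
B → num E
E → ( num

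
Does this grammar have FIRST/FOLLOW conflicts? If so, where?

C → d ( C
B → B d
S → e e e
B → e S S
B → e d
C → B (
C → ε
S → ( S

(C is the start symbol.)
A FIRST/FOLLOW conflict occurs when a non-terminal N has a nullable alternative N → β (β ⇒* ε) and another alternative N → α with FIRST(α) ∩ FOLLOW(N) ≠ ∅: on such a lookahead the parser cannot decide between expanding α and letting N vanish via β.

Nullable non-terminals: C.
FIRST sets used below: FIRST(B) = { 'e' }

C: nullable alternative(s) C → ε; FOLLOW(C) = { $ }
  C → d ( C: FIRST \ {ε} = { 'd' } — disjoint from FOLLOW(C)
  C → B (: FIRST \ {ε} = { 'e' } — disjoint from FOLLOW(C)
  C → ε: FIRST \ {ε} = { } — this is the only nullable alternative, skip

B, S have no nullable alternative, so no FIRST/FOLLOW check is needed there.

No FIRST/FOLLOW conflicts found.

Answer: No FIRST/FOLLOW conflicts.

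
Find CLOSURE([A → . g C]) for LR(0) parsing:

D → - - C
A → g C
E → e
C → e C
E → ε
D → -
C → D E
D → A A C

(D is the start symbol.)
{ [A → . g C] }

To compute CLOSURE, for each item [A → α.Bβ] where B is a non-terminal, add [B → .γ] for all productions B → γ; repeat for the newly added items until nothing changes.

Start with: [A → . g C]
The dot precedes the terminal g, so nothing is added.

CLOSURE = { [A → . g C] }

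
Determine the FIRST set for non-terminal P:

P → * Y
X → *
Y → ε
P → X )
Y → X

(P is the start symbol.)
{ '*' }

FIRST sets of the other non-terminals involved (by the same procedure, iterated to a fixed point):
  FIRST(X) = { '*' }

From P → * Y:
  - '*' is a terminal: add '*' and stop
From P → X ):
  - X is a non-terminal: add FIRST(X) \ {ε} = { '*' }
    X is not nullable, so stop

Collecting: FIRST(P) = { '*' }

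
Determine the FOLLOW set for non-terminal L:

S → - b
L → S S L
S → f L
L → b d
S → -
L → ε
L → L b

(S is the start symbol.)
To compute FOLLOW(L), find every occurrence of L on a right-hand side N → α L β: add FIRST(β) \ {ε}, and if β is empty or nullable also add FOLLOW(N). Iterate to a fixed point.

In L → S S L: L is at the end; this adds FOLLOW(L) to itself — nothing new
In S → f L: L is at the end, add FOLLOW(S)
In L → L b: L is followed by b, add FIRST(b) \ {ε} = { 'b' }

The FOLLOW sets referred to above (computed the same way, to a fixed point):
  FOLLOW(S) = { $, '-', 'b', 'f' }

Taking the union: FOLLOW(L) = { $, '-', 'b', 'f' }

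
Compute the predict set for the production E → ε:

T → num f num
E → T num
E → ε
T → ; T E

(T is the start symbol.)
PREDICT(E → ε) = (FIRST(RHS) \ {ε}) ∪ (FOLLOW(E) if ε ∈ FIRST(RHS), i.e. RHS ⇒* ε)
The right-hand side is ε (FIRST(ε) = { ε }), so the predict set is FOLLOW(E) = { $, ';', 'num' }
PREDICT(E → ε) = { $, ';', 'num' }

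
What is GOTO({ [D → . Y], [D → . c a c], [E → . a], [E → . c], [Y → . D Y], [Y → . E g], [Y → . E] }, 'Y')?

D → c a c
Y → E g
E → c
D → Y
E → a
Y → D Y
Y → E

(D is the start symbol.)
GOTO(I, 'Y') = CLOSURE({ [A → αX.β] : [A → α.Xβ] ∈ I, X = 'Y' })

Items with dot before 'Y', with the dot advanced:
  [D → . Y] → [D → Y .]
Closure adds nothing (no advanced item has the dot before a non-terminal).

GOTO = { [D → Y .] }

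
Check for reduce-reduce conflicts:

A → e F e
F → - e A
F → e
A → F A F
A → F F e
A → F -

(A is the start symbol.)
Augment with A' → A and build the canonical LR(0) collection (I0 = CLOSURE({[A' → . A]}), then GOTO on every symbol after a dot until no new states appear). It has 15 states:
  I0: { [A → . F -], [A → . F A F], [A → . F F e], [A → . e F e], [A' → . A], [F → . - e A], [F → . e] }  — shift
  I1: { [F → - . e A] }  — shift
  I2: { [A' → A .] }  — accept
  I3: { [A → . F -], [A → . F A F], [A → . F F e], [A → . e F e], [A → F . -], [A → F . A F], [A → F . F e], [F → . - e A], [F → . e] }  — shift
  I4: { [A → e . F e], [F → . - e A], [F → . e], [F → e .] }  — shift, reduce
  I5: { [A → e F . e] }  — shift
  I6: { [F → e .] }  — reduce
  I7: { [A → e F e .] }  — reduce
  I8: { [A → F - .], [F → - . e A] }  — shift, reduce
  I9: { [A → F A . F], [F → . - e A], [F → . e] }  — shift
  I10: { [A → . F -], [A → . F A F], [A → . F F e], [A → . e F e], [A → F . -], [A → F . A F], [A → F . F e], [A → F F . e], [F → . - e A], [F → . e] }  — shift
  I11: { [A → F F e .], [A → e . F e], [F → . - e A], [F → . e], [F → e .] }  — shift, 2 reduces
  I12: { [A → F A F .] }  — reduce
  I13: { [A → . F -], [A → . F A F], [A → . F F e], [A → . e F e], [F → - e . A], [F → . - e A], [F → . e] }  — shift
  I14: { [F → - e A .] }  — reduce

I11 contains complete items [A → F F e .], [F → e .] — reduce-reduce conflict.

Answer: Yes — I11: [A → F F e .] vs [F → e .]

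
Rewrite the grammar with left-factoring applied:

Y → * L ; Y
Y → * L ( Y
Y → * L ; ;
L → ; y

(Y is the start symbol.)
Left-factoring transforms A → αβ₁ | αβ₂ into A → αA' and A' → β₁ | β₂
(α is the longest common prefix among the alternatives). Repeat until
no nonterminal has two alternatives with a common prefix.

Round 1: Y has alternatives sharing prefix '* L'. Introduce Y': Y → * L Y'
  Add: Y' → ; Y
  Add: Y' → ( Y
  Add: Y' → ; ;

Round 2: Y' has alternatives sharing prefix ';'. Introduce Y'': Y' → ; Y''
  Add: Y'' → Y
  Add: Y'' → ;

No remaining common prefixes — done.

Resulting grammar:
Y → * L Y'
Y' → ; Y''
Y'' → Y
Y'' → ;
Y' → ( Y
L → ; y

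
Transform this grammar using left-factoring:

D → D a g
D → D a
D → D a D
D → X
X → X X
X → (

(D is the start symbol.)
Left-factoring transforms A → αβ₁ | αβ₂ into A → αA' and A' → β₁ | β₂
(α is the longest common prefix among the alternatives). Repeat until
no nonterminal has two alternatives with a common prefix.

Round 1: D has alternatives sharing prefix 'D a'. Introduce D': D → D a D'
  Add: D' → g
  Add: D' → ε
  Add: D' → D

No remaining common prefixes — done.

Resulting grammar:
D → D a D'
D' → g
D' → ε
D' → D
D → X
X → X X
X → (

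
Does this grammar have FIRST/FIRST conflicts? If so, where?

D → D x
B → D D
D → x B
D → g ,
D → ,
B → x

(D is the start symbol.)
FIRST sets of the non-terminals at (or reachable through a nullable prefix from) the front of some alternative:
  FIRST(D) = { ',', 'g', 'x' }

Productions for D:
  D → D x: FIRST = { ',', 'g', 'x' }
  D → x B: FIRST = { 'x' }
  D → g ,: FIRST = { 'g' }
  D → ,: FIRST = { ',' }
Productions for B:
  B → D D: FIRST = { ',', 'g', 'x' }
  B → x: FIRST = { 'x' }

Conflict for D: D → D x and D → x B
  Overlap: { 'x' }
Conflict for D: D → D x and D → g ,
  Overlap: { 'g' }
Conflict for D: D → D x and D → ,
  Overlap: { ',' }
Conflict for B: B → D D and B → x
  Overlap: { 'x' }

Answer: Yes. D → D x / D → x B on { 'x' }; D → D x / D → g ',' on { 'g' }; D → D x / D → ',' on { ',' }; B → D D / B → x on { 'x' }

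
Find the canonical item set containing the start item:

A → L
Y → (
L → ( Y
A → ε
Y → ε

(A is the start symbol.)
{ [A → . L], [A → .], [A' → . A], [L → . ( Y] }

First, augment the grammar with A' → A
I₀ = CLOSURE({ [A' → . A] }):
  [A' → . A] has the dot before A: add [A → . L], [A → .]
  [A → . L] has the dot before L: add [L → . ( Y]
No further items can be added.

I₀ = { [A → . L], [A → .], [A' → . A], [L → . ( Y] }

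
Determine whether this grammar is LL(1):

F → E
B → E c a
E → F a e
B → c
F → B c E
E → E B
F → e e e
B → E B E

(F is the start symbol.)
Relevant sets:
  FIRST(E) = { 'c', 'e' }
  FIRST(B) = { 'c', 'e' }
  FIRST(F) = { 'c', 'e' }

For F:
  PREDICT(F → E) = { 'c', 'e' }
  PREDICT(F → B c E) = { 'c', 'e' }
  PREDICT(F → e e e) = { 'e' }
For B:
  PREDICT(B → E c a) = { 'c', 'e' }
  PREDICT(B → c) = { 'c' }
  PREDICT(B → E B E) = { 'c', 'e' }
For E:
  PREDICT(E → F a e) = { 'c', 'e' }
  PREDICT(E → E B) = { 'c', 'e' }

Conflict found: Predict set conflict for F: { 'c', 'e' }
The grammar is NOT LL(1).

Answer: No. Predict set conflict for F: { 'c', 'e' }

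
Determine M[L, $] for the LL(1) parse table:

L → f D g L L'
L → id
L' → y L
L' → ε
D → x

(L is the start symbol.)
To find M[L, $], we find productions for L where $ is in the predict set (PREDICT(N → α) = (FIRST(α) \ {ε}) ∪ (FOLLOW(N) if α ⇒* ε)).

L → f D g L L': PREDICT = { 'f' }
L → id: PREDICT = { 'id' }

M[L, $] is empty (no production applies)

Answer: Empty (error entry)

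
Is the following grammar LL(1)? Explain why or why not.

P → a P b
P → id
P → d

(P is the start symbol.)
Yes, the grammar is LL(1).

For P:
  PREDICT(P → a P b) = { 'a' }
  PREDICT(P → id) = { 'id' }
  PREDICT(P → d) = { 'd' }

All predict sets are disjoint. The grammar IS LL(1).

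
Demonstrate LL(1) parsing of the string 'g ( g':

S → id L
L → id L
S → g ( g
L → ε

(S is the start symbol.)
LL(1) parsing maintains a stack (initially the start symbol over $) and the input. At each step: if the stack top is a terminal, match it against the current input token; if it is a non-terminal N, replace it with the RHS of M[N, lookahead] (the unique production whose predict set contains the lookahead).

Stack is shown with the top on the left.

Stack    Input    Action
------------------------
S $      g ( g $  output S → g ( g
g ( g $  g ( g $  match 'g'
( g $    ( g $    match '('
g $      g $      match 'g'
$        $        accept

The string is accepted.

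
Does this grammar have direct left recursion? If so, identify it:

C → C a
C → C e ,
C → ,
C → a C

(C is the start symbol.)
Direct left recursion occurs when N → N α for some non-terminal N (the right-hand side begins with the left-hand side itself).

C → C a: LEFT RECURSIVE (starts with C)
C → C e ,: LEFT RECURSIVE (starts with C)
C → ,: starts with ','
C → a C: starts with a

The grammar has direct left recursion on: C.

Answer: Yes, C is left-recursive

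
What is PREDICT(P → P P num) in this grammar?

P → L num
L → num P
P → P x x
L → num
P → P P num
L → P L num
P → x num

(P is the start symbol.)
{ 'num', 'x' }

PREDICT(P → P P num) = (FIRST(RHS) \ {ε}) ∪ (FOLLOW(P) if ε ∈ FIRST(RHS), i.e. RHS ⇒* ε)
FIRST(P) = { 'num', 'x' }
FIRST(P P num) = { 'num', 'x' }
ε ∉ FIRST(P P num), so FOLLOW(P) is not added.
PREDICT(P → P P num) = { 'num', 'x' }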